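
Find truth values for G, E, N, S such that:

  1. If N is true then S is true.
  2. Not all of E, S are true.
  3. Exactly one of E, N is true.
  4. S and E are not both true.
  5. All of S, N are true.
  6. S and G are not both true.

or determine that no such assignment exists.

G = False; E = False; N = True; S = True

  (1) N=T ⇒ S: T ✓
  (2) {E, S}: 1/2 true — not all ✓
  (3) {E, N}: 1 true — exactly one ✓
  (4) S=T, E=F — not both ✓
  (5) {S, N}: all 2 true ✓
  (6) S=T, G=F — not both ✓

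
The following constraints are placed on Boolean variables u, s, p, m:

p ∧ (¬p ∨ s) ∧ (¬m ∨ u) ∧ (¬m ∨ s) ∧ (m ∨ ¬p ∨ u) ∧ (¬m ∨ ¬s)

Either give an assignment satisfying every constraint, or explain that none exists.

Unit clause (p) forces p = True.
In (¬p ∨ s) only s is left, so s = True.
In (¬m ∨ ¬s) only ¬m is left, so m = False.
In (m ∨ ¬p ∨ u) only u is left, so u = True.
Check each clause:
  (p): p holds.
  (¬p ∨ s): s holds.
  (¬m ∨ u): ¬m holds.
  (¬m ∨ s): ¬m holds.
  (m ∨ ¬p ∨ u): u holds.
  (¬m ∨ ¬s): ¬m holds.
All clauses satisfied.

u = True, s = True, p = True, m = False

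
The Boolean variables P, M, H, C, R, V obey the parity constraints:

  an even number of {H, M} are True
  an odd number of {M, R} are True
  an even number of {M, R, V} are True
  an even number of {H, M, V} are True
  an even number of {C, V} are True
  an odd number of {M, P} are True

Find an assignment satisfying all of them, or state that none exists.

Adding constraints 1, 2, 3, 4 mod 2: every variable appears an even number of times on the left, so the left side is 0.
But the right sides sum to 1 (mod 2). 0 ≠ 1 — the system is inconsistent.

No satisfying assignment exists.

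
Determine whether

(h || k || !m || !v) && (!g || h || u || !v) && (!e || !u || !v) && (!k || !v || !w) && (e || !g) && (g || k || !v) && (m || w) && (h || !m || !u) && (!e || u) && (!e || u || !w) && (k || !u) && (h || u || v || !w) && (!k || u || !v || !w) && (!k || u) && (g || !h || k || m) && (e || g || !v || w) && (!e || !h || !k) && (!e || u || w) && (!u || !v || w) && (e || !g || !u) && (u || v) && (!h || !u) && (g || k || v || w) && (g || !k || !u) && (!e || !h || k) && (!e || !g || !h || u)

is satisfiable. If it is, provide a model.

k=T; w=T; u=T; v=F; e=T; m=F; h=F; g=T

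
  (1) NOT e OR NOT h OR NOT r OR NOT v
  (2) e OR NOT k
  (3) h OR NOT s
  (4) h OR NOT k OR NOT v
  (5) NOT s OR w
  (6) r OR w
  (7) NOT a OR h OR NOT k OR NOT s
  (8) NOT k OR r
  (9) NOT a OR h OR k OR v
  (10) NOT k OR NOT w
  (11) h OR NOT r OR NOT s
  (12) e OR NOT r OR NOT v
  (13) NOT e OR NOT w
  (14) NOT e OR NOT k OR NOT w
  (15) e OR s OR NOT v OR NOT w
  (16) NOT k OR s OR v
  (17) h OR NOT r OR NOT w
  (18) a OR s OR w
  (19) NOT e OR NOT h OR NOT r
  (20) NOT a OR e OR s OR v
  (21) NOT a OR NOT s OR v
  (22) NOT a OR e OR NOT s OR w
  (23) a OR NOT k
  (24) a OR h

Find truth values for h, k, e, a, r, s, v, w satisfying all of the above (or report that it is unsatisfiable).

Set h = False.
  then (h OR NOT s) forces s = False.
  then (a OR h) forces a = True.
Set k = False.
  then (NOT a OR h OR k OR v) forces v = True.
Try e = False:
  (e OR NOT r OR NOT v) forces r = False.
  (r OR w) forces w = True.
  clause (e OR s OR NOT v OR NOT w) is falsified — backtrack.
So e = True.
  then (NOT e OR NOT w) forces w = False.
  then (r OR w) forces r = True.
All clauses satisfied.

h = False, k = False, e = True, a = True, r = True, s = False, v = True, w = False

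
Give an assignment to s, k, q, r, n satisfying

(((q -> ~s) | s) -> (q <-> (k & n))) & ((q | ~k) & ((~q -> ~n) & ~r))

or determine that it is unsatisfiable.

s: True; k: True; q: True; r: False; n: True

  ((q -> ~s) | s) -> (q <-> (k & n)) = True
    (q -> ~s) | s = True
      q -> ~s = False
        ~s = False
    q <-> (k & n) = True
      k & n = True
  (q | ~k) & ((~q -> ~n) & ~r) = True
    q | ~k = True
      ~k = False
    (~q -> ~n) & ~r = True
      ~q -> ~n = True
        ~q = False
        ~n = False
      ~r = True
Both conjuncts True, so the formula holds.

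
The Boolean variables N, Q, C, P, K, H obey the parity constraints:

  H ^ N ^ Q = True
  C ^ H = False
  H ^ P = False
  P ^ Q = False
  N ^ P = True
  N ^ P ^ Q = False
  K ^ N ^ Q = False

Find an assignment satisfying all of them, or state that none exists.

The formula is unsatisfiable.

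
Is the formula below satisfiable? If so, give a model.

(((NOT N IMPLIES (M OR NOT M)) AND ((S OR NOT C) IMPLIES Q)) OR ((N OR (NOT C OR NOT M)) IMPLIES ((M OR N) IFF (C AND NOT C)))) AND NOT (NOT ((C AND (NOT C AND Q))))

The conjunct NOT (NOT ((C AND (NOT C AND Q)))) is unsatisfiable on its own:
  C=F, Q=F: evaluates to False.
  C=F, Q=T: evaluates to False.
  C=T, Q=F: evaluates to False.
  C=T, Q=T: evaluates to False.
So the whole conjunction is unsatisfiable.

No satisfying assignment exists.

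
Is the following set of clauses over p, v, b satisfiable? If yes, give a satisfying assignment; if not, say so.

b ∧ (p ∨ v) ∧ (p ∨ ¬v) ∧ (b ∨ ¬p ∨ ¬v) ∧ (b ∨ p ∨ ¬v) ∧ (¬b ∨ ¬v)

p: True, v: False, b: True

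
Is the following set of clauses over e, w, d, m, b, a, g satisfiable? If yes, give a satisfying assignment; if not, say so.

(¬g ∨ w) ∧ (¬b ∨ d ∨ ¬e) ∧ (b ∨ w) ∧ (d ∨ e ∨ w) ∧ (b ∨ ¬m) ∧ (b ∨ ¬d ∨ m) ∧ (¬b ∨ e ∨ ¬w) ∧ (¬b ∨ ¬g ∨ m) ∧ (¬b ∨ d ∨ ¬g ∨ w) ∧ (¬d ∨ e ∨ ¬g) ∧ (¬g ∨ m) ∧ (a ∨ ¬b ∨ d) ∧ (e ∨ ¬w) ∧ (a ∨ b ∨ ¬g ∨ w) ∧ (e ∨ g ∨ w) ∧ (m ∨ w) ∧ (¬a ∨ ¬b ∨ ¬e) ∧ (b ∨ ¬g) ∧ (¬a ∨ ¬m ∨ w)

Try e = False:
  (e ∨ ¬w) forces w = False.
  (¬g ∨ w) forces g = False.
  clause (e ∨ g ∨ w) is falsified — backtrack.
So e = True.
Set w = True.
Set d = False.
  then (¬b ∨ d ∨ ¬e) forces b = False.
  then (b ∨ ¬m) forces m = False.
  then (¬g ∨ m) forces g = False.
Set a = True.
All clauses satisfied.

e=T, w=T, d=F, m=F, b=F, a=T, g=F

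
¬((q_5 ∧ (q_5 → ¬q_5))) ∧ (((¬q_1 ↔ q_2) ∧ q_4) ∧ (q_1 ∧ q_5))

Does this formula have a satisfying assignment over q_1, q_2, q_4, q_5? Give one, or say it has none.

q_1 = True, q_2 = False, q_4 = True, q_5 = True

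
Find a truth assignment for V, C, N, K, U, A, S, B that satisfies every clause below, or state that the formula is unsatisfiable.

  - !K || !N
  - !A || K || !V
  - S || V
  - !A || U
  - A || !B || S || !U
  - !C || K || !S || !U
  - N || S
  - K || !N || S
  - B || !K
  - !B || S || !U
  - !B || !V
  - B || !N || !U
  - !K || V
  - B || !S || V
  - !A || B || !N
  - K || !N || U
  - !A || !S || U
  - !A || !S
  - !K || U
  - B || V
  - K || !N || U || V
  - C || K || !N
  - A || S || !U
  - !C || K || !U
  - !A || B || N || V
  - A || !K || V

Set V = False.
  then (S || V) forces S = True.
  then (!K || V) forces K = False.
  then (B || !S || V) forces B = True.
  then (!A || !S) forces A = False.
Set C = False.
  then (C || K || !N) forces N = False.
Set U = True.
All clauses satisfied.

V = False, C = False, N = False, K = False, U = True, A = False, S = True, B = True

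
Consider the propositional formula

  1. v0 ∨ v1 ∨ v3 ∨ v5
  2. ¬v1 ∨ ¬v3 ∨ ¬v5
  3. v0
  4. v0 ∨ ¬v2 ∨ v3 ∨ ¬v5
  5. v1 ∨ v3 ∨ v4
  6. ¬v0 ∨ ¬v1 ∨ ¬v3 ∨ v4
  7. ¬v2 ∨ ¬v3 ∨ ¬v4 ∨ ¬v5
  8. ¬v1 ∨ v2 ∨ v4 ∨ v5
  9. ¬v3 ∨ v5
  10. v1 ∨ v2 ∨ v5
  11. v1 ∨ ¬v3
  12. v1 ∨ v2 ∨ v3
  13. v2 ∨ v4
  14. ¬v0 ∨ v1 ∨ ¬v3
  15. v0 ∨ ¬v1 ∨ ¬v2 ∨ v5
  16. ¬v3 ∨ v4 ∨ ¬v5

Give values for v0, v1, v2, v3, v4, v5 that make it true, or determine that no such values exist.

Unit clause (v0) forces v0 = True.
Set v1 = False.
  then (v1 ∨ ¬v3) forces v3 = False.
  then (v1 ∨ v2 ∨ v3) forces v2 = True.
  then (v1 ∨ v3 ∨ v4) forces v4 = True.
Set v5 = True.
All clauses satisfied.

v0=T; v1=F; v2=T; v3=F; v4=T; v5=T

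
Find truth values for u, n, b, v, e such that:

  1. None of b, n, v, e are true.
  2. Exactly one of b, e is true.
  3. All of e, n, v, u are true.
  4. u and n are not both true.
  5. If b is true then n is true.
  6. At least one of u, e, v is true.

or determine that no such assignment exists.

The formula is unsatisfiable.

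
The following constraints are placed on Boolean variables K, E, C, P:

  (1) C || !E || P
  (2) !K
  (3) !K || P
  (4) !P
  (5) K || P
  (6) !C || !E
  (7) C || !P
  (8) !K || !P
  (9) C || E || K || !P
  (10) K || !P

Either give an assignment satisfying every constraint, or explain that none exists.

Case K = True:
  Clause (!K) is falsified — contradiction.
Case K = False:
  (!P) forces P = False.
  Clause (K || P) is falsified — contradiction.
Both cases fail, so the formula is unsatisfiable.

The formula is unsatisfiable.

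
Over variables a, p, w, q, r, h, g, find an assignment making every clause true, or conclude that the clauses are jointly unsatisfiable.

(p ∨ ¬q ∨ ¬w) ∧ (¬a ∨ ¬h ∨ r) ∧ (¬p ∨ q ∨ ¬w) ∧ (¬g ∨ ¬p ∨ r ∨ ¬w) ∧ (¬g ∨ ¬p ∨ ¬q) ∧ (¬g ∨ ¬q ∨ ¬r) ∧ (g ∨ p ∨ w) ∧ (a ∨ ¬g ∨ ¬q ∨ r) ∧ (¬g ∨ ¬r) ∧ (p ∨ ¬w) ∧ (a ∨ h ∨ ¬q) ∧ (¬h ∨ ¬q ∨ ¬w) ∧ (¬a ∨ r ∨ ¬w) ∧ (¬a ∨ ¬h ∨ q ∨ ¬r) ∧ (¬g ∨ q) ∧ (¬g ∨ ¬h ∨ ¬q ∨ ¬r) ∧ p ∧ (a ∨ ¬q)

Unit clause (p) forces p = True.
Set a = False.
  then (a ∨ ¬q) forces q = False.
  then (¬p ∨ q ∨ ¬w) forces w = False.
  then (¬g ∨ q) forces g = False.
Set r = False.
Set h = False.
All clauses satisfied.

a: False, p: True, w: False, q: False, r: False, h: False, g: False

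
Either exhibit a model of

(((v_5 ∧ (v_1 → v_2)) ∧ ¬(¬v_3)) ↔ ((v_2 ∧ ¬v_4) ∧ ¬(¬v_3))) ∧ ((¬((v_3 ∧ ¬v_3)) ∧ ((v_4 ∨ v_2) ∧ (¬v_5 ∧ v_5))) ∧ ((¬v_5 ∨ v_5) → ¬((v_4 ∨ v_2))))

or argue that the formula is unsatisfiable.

No satisfying assignment exists.

Case v_5 = True: the conjunct ¬v_5 is False.
Case v_5 = False: the conjunct v_5 is False.
Both cases fail — unsatisfiable.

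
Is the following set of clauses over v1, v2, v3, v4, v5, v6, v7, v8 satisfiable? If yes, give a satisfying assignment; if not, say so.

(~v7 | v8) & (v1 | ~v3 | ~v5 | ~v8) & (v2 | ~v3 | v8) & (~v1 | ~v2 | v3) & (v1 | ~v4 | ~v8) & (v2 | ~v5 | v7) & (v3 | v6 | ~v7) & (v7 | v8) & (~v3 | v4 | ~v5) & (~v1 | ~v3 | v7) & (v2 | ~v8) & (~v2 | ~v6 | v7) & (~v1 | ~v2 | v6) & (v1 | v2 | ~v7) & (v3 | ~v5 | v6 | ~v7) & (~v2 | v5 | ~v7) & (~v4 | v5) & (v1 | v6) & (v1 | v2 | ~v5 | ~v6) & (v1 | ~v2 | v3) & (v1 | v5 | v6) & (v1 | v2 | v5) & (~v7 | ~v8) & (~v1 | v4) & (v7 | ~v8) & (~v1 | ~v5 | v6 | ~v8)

Unsatisfiable

Case v7 = True:
  (~v7 | v8) forces v8 = True.
  Clause (~v7 | ~v8) is falsified — contradiction.
Case v7 = False:
  (v7 | v8) forces v8 = True.
  Clause (v7 | ~v8) is falsified — contradiction.
Both cases fail, so the formula is unsatisfiable.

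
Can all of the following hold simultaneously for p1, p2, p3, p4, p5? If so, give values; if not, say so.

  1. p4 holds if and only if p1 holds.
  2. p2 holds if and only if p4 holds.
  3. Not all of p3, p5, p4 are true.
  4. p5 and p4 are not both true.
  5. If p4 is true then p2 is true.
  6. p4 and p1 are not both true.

p1 = False; p2 = False; p3 = True; p4 = False; p5 = False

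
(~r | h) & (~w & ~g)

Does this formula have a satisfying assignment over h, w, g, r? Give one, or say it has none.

h = True; w = False; g = False; r = False

  ~r | h = True
    ~r = True
  ~w & ~g = True
    ~w = True
    ~g = True
Both conjuncts True, so the formula holds.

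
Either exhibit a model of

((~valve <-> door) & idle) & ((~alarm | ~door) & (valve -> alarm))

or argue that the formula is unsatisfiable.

alarm = True, idle = True, valve = True, door = False

  (~valve <-> door) & idle = True
    ~valve <-> door = True
      ~valve = False
  (~alarm | ~door) & (valve -> alarm) = True
    ~alarm | ~door = True
      ~alarm = False
      ~door = True
    valve -> alarm = True
Both conjuncts True, so the formula holds.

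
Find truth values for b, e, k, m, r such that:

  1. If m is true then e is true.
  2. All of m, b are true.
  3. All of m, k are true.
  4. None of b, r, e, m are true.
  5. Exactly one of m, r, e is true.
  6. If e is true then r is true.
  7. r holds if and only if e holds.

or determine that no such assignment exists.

The formula is unsatisfiable.

Case b = True:
  Constraint (4) is violated (b=T) — contradiction.
Case b = False:
  Constraint (2) is violated (b=F) — contradiction.
Both cases fail — unsatisfiable.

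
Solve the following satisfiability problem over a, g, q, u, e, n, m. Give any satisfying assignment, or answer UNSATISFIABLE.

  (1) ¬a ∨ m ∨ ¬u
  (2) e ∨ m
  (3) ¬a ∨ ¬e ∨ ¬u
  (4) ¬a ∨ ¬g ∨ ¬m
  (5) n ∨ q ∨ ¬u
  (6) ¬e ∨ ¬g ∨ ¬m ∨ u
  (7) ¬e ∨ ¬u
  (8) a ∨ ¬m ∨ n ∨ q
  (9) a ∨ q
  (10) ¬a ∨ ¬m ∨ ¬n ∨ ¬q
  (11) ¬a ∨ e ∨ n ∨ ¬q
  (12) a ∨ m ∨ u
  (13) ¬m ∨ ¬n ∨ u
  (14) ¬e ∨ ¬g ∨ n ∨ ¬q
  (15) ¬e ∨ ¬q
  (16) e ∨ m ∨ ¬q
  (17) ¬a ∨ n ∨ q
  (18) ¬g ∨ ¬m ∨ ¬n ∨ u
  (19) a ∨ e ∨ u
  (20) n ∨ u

a: False, g: True, q: True, u: True, e: False, n: True, m: True

Set a = False.
  then (a ∨ q) forces q = True.
  then (¬e ∨ ¬q) forces e = False.
  then (e ∨ m ∨ ¬q) forces m = True.
  then (a ∨ e ∨ u) forces u = True.
Set g = True.
Set n = True.
All clauses satisfied.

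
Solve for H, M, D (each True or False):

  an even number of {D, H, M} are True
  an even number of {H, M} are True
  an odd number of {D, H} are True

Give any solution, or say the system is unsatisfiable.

H=T, M=T, D=F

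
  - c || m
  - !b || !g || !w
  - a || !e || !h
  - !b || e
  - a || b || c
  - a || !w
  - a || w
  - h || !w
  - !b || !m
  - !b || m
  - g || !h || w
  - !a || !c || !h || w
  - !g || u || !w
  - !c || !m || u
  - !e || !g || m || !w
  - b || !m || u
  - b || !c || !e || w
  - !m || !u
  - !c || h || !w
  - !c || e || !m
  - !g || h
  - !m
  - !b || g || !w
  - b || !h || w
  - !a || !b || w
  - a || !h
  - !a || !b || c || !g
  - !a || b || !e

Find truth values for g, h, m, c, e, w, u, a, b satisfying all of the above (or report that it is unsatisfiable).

g: False; h: False; m: False; c: True; e: False; w: False; u: False; a: True; b: False

Unit clause (!m) forces m = False.
In (c || m) only c is left, so c = True.
In (!b || m) only !b is left, so b = False.
Set g = False.
Set h = False.
  then (h || !w) forces w = False.
  then (b || !c || !e || w) forces e = False.
  then (a || w) forces a = True.
Set u = False.
All clauses satisfied.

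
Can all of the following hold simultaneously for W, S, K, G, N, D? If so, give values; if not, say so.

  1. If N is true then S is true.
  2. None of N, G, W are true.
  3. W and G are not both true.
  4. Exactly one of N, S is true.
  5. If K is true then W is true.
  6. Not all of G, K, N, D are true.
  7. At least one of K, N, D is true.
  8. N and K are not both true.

W: False; S: True; K: False; G: False; N: False; D: True

  (1) N=F ⇒ S: vacuous ✓
  (2) {N, G, W}: 0 true — none ✓
  (3) W=F, G=F — not both ✓
  (4) {N, S}: 1 true — exactly one ✓
  (5) K=F ⇒ W: vacuous ✓
  (6) {G, K, N, D}: 1/4 true — not all ✓
  (7) {K, N, D}: 1 true — at least one ✓
  (8) N=F, K=F — not both ✓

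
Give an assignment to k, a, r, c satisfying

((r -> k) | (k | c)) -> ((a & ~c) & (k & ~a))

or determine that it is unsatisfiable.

k: False; a: False; r: True; c: False

  ((r -> k) | (k | c)) -> ((a & ~c) & (k & ~a)) = True
    (r -> k) | (k | c) = False
      r -> k = False
      k | c = False
    (a & ~c) & (k & ~a) = False
      a & ~c = False
        ~c = True
      k & ~a = False
        ~a = True
The formula evaluates to True.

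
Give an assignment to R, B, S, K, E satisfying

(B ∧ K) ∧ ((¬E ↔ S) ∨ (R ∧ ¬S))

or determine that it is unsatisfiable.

R = True, B = True, S = True, K = True, E = False

  B ∧ K = True
  (¬E ↔ S) ∨ (R ∧ ¬S) = True
    ¬E ↔ S = True
      ¬E = True
    R ∧ ¬S = False
      ¬S = False
Both conjuncts True, so the formula holds.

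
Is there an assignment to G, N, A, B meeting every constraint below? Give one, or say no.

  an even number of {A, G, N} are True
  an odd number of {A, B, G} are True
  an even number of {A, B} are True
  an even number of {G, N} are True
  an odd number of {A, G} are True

G = True, N = True, A = False, B = False

{A, G, N}: 2 true → even ✓
{A, B, G}: 1 true → odd ✓
{A, B}: 0 true → even ✓
{G, N}: 2 true → even ✓
{A, G}: 1 true → odd ✓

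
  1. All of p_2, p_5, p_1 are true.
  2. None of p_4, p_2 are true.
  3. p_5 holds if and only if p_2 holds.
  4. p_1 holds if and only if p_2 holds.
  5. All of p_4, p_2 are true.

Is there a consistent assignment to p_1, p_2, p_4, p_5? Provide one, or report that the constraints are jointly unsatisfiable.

Case p_2 = True:
  Constraint (2) is violated (p_2=T) — contradiction.
Case p_2 = False:
  Constraint (1) is violated (p_2=F) — contradiction.
Both cases fail — unsatisfiable.

No satisfying assignment exists.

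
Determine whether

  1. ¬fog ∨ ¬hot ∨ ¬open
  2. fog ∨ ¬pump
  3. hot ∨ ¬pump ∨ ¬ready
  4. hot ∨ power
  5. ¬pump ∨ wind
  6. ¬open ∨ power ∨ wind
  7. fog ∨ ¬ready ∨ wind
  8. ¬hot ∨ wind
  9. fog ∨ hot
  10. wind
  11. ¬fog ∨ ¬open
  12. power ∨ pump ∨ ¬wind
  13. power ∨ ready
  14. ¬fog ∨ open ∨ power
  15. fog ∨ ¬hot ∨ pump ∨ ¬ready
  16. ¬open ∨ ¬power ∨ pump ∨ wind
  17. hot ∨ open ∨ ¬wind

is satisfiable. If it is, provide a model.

wind=T, fog=T, power=T, ready=F, open=F, hot=T, pump=F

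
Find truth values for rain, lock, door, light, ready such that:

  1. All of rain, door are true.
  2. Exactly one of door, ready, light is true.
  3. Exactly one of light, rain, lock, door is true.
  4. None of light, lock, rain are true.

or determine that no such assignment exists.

Unsatisfiable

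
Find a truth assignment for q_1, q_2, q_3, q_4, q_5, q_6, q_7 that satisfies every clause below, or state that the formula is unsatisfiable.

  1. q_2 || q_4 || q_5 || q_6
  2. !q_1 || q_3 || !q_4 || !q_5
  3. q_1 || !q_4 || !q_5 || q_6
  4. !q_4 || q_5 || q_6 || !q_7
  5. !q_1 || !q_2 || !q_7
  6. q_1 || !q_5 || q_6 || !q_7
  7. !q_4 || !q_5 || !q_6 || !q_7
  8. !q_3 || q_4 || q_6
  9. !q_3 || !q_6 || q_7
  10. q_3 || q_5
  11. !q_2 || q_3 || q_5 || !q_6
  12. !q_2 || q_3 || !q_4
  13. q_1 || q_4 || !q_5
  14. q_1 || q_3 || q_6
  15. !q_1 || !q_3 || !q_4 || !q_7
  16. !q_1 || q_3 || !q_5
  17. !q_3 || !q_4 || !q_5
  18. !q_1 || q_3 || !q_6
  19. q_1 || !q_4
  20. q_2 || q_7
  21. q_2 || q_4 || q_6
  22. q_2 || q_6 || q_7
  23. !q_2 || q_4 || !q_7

q_1 = False, q_2 = False, q_3 = True, q_4 = False, q_5 = False, q_6 = True, q_7 = True

Set q_1 = False.
  then (q_1 || !q_4) forces q_4 = False.
  then (q_1 || q_4 || !q_5) forces q_5 = False.
  then (q_3 || q_5) forces q_3 = True.
  then (!q_3 || q_4 || q_6) forces q_6 = True.
  then (!q_3 || !q_6 || q_7) forces q_7 = True.
  then (!q_2 || q_4 || !q_7) forces q_2 = False.
All clauses satisfied.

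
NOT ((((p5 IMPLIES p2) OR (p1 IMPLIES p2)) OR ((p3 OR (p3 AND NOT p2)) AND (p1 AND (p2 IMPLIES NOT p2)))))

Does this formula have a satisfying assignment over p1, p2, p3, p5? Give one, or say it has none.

p1: True, p2: False, p3: False, p5: True

  NOT ((((p5 IMPLIES p2) OR (p1 IMPLIES p2)) OR ((p3 OR (p3 AND NOT p2)) AND (p1 AND (p2 IMPLIES NOT p2))))) = True
    ((p5 IMPLIES p2) OR (p1 IMPLIES p2)) OR ((p3 OR (p3 AND NOT p2)) AND (p1 AND (p2 IMPLIES NOT p2))) = False
      (p5 IMPLIES p2) OR (p1 IMPLIES p2) = False
        p5 IMPLIES p2 = False
        p1 IMPLIES p2 = False
      (p3 OR (p3 AND NOT p2)) AND (p1 AND (p2 IMPLIES NOT p2)) = False
        p3 OR (p3 AND NOT p2) = False
          p3 AND NOT p2 = False
            NOT p2 = True
        p1 AND (p2 IMPLIES NOT p2) = True
          p2 IMPLIES NOT p2 = True
            NOT p2 = True
The formula evaluates to True.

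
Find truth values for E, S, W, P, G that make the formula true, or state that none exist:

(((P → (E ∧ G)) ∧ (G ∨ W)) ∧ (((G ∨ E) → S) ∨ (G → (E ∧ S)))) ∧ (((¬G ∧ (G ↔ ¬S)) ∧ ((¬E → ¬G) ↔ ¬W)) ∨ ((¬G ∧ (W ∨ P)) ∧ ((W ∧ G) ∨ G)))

No satisfying assignment exists.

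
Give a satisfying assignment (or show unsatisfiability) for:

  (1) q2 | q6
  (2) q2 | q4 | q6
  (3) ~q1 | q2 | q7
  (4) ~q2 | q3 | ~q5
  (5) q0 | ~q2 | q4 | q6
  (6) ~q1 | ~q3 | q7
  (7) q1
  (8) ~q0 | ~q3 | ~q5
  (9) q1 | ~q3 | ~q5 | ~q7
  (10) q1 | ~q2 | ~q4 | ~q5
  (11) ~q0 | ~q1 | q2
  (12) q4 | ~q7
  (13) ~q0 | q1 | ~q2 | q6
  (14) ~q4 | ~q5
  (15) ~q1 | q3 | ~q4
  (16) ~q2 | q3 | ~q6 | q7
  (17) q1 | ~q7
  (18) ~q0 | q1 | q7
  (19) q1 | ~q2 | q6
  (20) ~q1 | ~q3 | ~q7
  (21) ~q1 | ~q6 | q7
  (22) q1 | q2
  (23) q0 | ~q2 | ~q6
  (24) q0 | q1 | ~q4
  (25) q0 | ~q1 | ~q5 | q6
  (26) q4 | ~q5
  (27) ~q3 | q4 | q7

Unit clause (q1) forces q1 = True.
Set q0 = True.
  then (~q0 | ~q1 | q2) forces q2 = True.
Try q3 = True:
  (~q1 | ~q3 | q7) forces q7 = True.
  clause (~q1 | ~q3 | ~q7) is falsified — backtrack.
So q3 = False.
  then (~q2 | q3 | ~q5) forces q5 = False.
  then (~q1 | q3 | ~q4) forces q4 = False.
  then (q4 | ~q7) forces q7 = False.
  then (~q2 | q3 | ~q6 | q7) forces q6 = False.
All clauses satisfied.

q0 = True, q1 = True, q2 = True, q3 = False, q4 = False, q5 = False, q6 = False, q7 = False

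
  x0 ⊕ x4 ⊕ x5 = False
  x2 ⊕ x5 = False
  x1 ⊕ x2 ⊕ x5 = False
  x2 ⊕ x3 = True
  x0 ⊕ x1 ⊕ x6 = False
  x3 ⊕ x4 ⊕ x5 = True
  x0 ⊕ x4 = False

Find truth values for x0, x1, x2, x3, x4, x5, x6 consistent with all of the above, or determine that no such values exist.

x0: False; x1: False; x2: False; x3: True; x4: False; x5: False; x6: False

x0 ⊕ x4 ⊕ x5 = F ⊕ F ⊕ F = False ✓
x2 ⊕ x5 = F ⊕ F = False ✓
x1 ⊕ x2 ⊕ x5 = F ⊕ F ⊕ F = False ✓
x2 ⊕ x3 = F ⊕ T = True ✓
x0 ⊕ x1 ⊕ x6 = F ⊕ F ⊕ F = False ✓
x3 ⊕ x4 ⊕ x5 = T ⊕ F ⊕ F = True ✓
x0 ⊕ x4 = F ⊕ F = False ✓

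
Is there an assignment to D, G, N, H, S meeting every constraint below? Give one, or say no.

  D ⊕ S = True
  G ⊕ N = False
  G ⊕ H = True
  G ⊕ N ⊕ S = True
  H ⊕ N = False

The formula is unsatisfiable.

Adding constraints 2, 3, 5 mod 2: every variable appears an even number of times on the left, so the left side is 0.
But the right sides sum to 1 (mod 2). 0 ≠ 1 — the system is inconsistent.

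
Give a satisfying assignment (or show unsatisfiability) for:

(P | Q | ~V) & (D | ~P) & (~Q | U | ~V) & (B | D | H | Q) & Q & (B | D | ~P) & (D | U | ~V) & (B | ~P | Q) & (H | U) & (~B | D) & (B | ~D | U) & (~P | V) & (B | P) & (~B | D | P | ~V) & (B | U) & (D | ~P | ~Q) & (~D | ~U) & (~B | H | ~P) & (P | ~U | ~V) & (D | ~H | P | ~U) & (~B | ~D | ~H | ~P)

Unit clause (Q) forces Q = True.
Try P = True:
  (D | ~P) forces D = True.
  (~P | V) forces V = True.
  (~Q | U | ~V) forces U = True.
  clause (~D | ~U) is falsified — backtrack.
So P = False.
  then (B | P) forces B = True.
  then (~B | D) forces D = True.
  then (~D | ~U) forces U = False.
  then (~Q | U | ~V) forces V = False.
  then (H | U) forces H = True.
All clauses satisfied.

P = False, B = True, Q = True, U = False, H = True, V = False, D = True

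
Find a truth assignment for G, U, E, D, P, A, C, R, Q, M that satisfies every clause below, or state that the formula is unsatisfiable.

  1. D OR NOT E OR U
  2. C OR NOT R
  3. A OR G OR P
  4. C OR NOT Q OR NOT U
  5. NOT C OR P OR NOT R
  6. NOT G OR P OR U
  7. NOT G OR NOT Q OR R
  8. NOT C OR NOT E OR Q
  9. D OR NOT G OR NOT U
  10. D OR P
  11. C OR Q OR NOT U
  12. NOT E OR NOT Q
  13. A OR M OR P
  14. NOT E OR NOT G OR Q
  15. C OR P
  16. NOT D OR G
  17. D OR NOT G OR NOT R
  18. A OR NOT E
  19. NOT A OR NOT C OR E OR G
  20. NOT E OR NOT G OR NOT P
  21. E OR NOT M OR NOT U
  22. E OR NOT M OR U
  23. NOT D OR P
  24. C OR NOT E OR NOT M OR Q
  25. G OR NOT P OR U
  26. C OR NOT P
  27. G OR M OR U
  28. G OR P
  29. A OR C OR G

G: True, U: True, E: False, D: True, P: True, A: True, C: True, R: False, Q: False, M: False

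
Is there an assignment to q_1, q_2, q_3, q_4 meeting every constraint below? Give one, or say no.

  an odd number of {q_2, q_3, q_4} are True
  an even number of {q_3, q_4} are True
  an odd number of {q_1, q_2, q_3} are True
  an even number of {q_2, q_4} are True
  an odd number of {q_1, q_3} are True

Unsatisfiable

Adding constraints 1, 2, 3, 5 mod 2: every variable appears an even number of times on the left, so the left side is 0.
But the right sides sum to 1 (mod 2). 0 ≠ 1 — the system is inconsistent.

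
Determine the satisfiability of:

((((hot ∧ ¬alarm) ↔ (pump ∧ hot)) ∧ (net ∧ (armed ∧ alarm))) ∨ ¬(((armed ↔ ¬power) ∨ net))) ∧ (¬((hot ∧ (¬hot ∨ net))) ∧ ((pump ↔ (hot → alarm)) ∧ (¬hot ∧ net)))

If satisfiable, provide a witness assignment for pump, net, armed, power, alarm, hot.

pump = True, net = True, armed = True, power = False, alarm = True, hot = False

  (((hot ∧ ¬alarm) ↔ (pump ∧ hot)) ∧ (net ∧ (armed ∧ alarm))) ∨ ¬(((armed ↔ ¬power) ∨ net)) = True
    ((hot ∧ ¬alarm) ↔ (pump ∧ hot)) ∧ (net ∧ (armed ∧ alarm)) = True
      (hot ∧ ¬alarm) ↔ (pump ∧ hot) = True
        hot ∧ ¬alarm = False
          ¬alarm = False
        pump ∧ hot = False
      net ∧ (armed ∧ alarm) = True
        armed ∧ alarm = True
    ¬(((armed ↔ ¬power) ∨ net)) = False
      (armed ↔ ¬power) ∨ net = True
        armed ↔ ¬power = True
          ¬power = True
  ¬((hot ∧ (¬hot ∨ net))) ∧ ((pump ↔ (hot → alarm)) ∧ (¬hot ∧ net)) = True
    ¬((hot ∧ (¬hot ∨ net))) = True
      hot ∧ (¬hot ∨ net) = False
        ¬hot ∨ net = True
          ¬hot = True
    (pump ↔ (hot → alarm)) ∧ (¬hot ∧ net) = True
      pump ↔ (hot → alarm) = True
        hot → alarm = True
      ¬hot ∧ net = True
        ¬hot = True
Both conjuncts True, so the formula holds.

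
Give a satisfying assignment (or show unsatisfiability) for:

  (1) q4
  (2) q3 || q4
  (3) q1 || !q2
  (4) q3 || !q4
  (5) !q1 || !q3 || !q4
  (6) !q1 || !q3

q1=F, q2=F, q3=T, q4=T

Unit clause (q4) forces q4 = True.
In (q3 || !q4) only q3 is left, so q3 = True.
In (!q1 || !q3 || !q4) only !q1 is left, so q1 = False.
In (q1 || !q2) only !q2 is left, so q2 = False.
Check each clause:
  (q4): q4 holds.
  (q3 || q4): q3 holds.
  (q1 || !q2): !q2 holds.
  (q3 || !q4): q3 holds.
  (!q1 || !q3 || !q4): !q1 holds.
  (!q1 || !q3): !q1 holds.
All clauses satisfied.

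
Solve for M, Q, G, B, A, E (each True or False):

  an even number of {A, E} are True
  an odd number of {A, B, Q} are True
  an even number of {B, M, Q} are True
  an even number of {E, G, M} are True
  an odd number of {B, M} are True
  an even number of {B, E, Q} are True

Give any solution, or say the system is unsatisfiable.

Unsatisfiable

Adding constraints 1, 2, 6 mod 2: every variable appears an even number of times on the left, so the left side is 0.
But the right sides sum to 1 (mod 2). 0 ≠ 1 — the system is inconsistent.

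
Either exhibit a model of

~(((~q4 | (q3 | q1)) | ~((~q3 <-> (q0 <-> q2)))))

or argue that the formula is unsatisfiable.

q0: False, q1: False, q2: False, q3: False, q4: True

  ~(((~q4 | (q3 | q1)) | ~((~q3 <-> (q0 <-> q2))))) = True
    (~q4 | (q3 | q1)) | ~((~q3 <-> (q0 <-> q2))) = False
      ~q4 | (q3 | q1) = False
        ~q4 = False
        q3 | q1 = False
      ~((~q3 <-> (q0 <-> q2))) = False
        ~q3 <-> (q0 <-> q2) = True
          ~q3 = True
          q0 <-> q2 = True
The formula evaluates to True.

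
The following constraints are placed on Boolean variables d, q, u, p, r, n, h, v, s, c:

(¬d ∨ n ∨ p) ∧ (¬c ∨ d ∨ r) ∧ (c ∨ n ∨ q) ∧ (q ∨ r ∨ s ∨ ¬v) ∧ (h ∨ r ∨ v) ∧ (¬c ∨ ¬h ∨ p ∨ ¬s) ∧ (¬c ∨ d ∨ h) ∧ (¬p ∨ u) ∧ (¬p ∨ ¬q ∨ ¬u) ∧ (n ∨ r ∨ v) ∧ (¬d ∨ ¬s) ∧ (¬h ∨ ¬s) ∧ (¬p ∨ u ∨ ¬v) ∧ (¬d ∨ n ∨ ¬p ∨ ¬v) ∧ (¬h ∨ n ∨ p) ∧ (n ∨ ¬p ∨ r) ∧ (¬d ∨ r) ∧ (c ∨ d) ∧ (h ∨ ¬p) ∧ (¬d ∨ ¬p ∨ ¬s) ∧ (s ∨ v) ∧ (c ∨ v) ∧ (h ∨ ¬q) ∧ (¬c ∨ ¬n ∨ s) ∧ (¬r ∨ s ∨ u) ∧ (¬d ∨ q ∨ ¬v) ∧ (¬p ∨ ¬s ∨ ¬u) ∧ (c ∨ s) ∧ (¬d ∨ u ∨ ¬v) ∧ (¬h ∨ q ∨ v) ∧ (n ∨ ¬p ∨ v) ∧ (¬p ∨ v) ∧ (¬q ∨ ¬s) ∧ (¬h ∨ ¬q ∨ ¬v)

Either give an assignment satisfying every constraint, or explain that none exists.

d = False; q = False; u = True; p = True; r = True; n = False; h = True; v = True; s = False; c = True

Set d = False.
  then (c ∨ d) forces c = True.
  then (¬c ∨ d ∨ r) forces r = True.
  then (¬c ∨ d ∨ h) forces h = True.
  then (¬h ∨ ¬s) forces s = False.
  then (s ∨ v) forces v = True.
  then (¬c ∨ ¬n ∨ s) forces n = False.
  then (¬r ∨ s ∨ u) forces u = True.
  then (¬h ∨ ¬q ∨ ¬v) forces q = False.
  then (¬h ∨ n ∨ p) forces p = True.
All clauses satisfied.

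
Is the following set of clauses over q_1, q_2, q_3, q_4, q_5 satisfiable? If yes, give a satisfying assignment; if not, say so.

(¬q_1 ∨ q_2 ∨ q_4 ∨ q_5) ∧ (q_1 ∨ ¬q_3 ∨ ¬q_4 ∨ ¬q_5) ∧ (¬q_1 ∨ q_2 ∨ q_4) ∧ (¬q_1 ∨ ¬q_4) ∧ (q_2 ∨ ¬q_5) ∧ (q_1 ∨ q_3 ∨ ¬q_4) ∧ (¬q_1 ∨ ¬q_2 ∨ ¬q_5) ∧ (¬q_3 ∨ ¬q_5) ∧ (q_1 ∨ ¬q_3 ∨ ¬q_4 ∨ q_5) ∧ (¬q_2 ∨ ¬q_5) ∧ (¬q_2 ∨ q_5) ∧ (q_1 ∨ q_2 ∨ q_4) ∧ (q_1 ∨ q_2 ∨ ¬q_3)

Case q_2 = True:
  (¬q_2 ∨ ¬q_5) forces q_5 = False.
  Clause (¬q_2 ∨ q_5) is falsified — contradiction.
Case q_2 = False:
  (q_2 ∨ ¬q_5) forces q_5 = False.
  If q_1 = True:
    (¬q_1 ∨ q_2 ∨ q_4 ∨ q_5) forces q_4 = True.
    clause (¬q_1 ∨ ¬q_4) is falsified.
  If q_1 = False:
    (q_1 ∨ q_2 ∨ q_4) forces q_4 = True.
    (q_1 ∨ q_3 ∨ ¬q_4) forces q_3 = True.
    clause (q_1 ∨ ¬q_3 ∨ ¬q_4 ∨ q_5) is falsified.
  Every sub-case reaches a contradiction.
Both cases fail, so the formula is unsatisfiable.

UNSATISFIABLE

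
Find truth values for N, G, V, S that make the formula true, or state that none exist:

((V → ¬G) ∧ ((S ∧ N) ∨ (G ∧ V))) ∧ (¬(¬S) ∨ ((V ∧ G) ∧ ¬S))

N = True, G = False, V = False, S = True

  (V → ¬G) ∧ ((S ∧ N) ∨ (G ∧ V)) = True
    V → ¬G = True
      ¬G = True
    (S ∧ N) ∨ (G ∧ V) = True
      S ∧ N = True
      G ∧ V = False
  ¬(¬S) ∨ ((V ∧ G) ∧ ¬S) = True
    ¬(¬S) = True
      ¬S = False
    (V ∧ G) ∧ ¬S = False
      V ∧ G = False
      ¬S = False
Both conjuncts True, so the formula holds.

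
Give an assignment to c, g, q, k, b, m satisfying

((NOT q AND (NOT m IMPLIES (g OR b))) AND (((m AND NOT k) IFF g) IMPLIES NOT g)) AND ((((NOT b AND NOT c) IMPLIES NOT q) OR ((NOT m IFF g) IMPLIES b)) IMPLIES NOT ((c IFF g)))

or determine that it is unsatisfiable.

c = False, g = True, q = False, k = False, b = False, m = False

  (NOT q AND (NOT m IMPLIES (g OR b))) AND (((m AND NOT k) IFF g) IMPLIES NOT g) = True
    NOT q AND (NOT m IMPLIES (g OR b)) = True
      NOT q = True
      NOT m IMPLIES (g OR b) = True
        NOT m = True
        g OR b = True
    ((m AND NOT k) IFF g) IMPLIES NOT g = True
      (m AND NOT k) IFF g = False
        m AND NOT k = False
          NOT k = True
      NOT g = False
  (((NOT b AND NOT c) IMPLIES NOT q) OR ((NOT m IFF g) IMPLIES b)) IMPLIES NOT ((c IFF g)) = True
    ((NOT b AND NOT c) IMPLIES NOT q) OR ((NOT m IFF g) IMPLIES b) = True
      (NOT b AND NOT c) IMPLIES NOT q = True
        NOT b AND NOT c = True
          NOT b = True
          NOT c = True
        NOT q = True
      (NOT m IFF g) IMPLIES b = False
        NOT m IFF g = True
          NOT m = True
    NOT ((c IFF g)) = True
      c IFF g = False
Both conjuncts True, so the formula holds.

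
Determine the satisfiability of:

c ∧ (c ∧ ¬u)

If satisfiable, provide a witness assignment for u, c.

u = False, c = True

  c ∧ ¬u = True
    ¬u = True
Both conjuncts True, so the formula holds.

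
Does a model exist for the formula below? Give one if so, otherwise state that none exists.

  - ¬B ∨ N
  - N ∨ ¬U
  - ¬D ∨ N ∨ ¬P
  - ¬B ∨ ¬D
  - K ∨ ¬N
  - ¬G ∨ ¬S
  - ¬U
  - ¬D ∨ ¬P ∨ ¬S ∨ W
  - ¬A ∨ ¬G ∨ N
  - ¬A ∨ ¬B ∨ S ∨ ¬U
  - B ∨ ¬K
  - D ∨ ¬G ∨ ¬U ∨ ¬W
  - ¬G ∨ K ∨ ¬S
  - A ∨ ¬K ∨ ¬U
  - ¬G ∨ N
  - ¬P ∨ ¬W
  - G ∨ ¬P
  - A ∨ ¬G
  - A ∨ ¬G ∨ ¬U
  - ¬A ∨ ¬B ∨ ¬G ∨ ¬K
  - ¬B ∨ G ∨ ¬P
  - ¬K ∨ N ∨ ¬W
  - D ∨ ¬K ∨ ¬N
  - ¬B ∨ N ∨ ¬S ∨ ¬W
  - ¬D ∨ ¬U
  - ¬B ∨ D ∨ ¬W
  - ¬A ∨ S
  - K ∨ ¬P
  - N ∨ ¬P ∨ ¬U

N=F, W=T, B=F, G=F, D=T, A=F, U=F, P=F, K=F, S=T

Unit clause (¬U) forces U = False.
Try N = True:
  (K ∨ ¬N) forces K = True.
  (B ∨ ¬K) forces B = True.
  (¬B ∨ ¬D) forces D = False.
  clause (D ∨ ¬K ∨ ¬N) is falsified — backtrack.
So N = False.
  then (¬B ∨ N) forces B = False.
  then (B ∨ ¬K) forces K = False.
  then (¬G ∨ N) forces G = False.
  then (G ∨ ¬P) forces P = False.
Set W = True.
Set D = True.
Set A = False.
Set S = True.
All clauses satisfied.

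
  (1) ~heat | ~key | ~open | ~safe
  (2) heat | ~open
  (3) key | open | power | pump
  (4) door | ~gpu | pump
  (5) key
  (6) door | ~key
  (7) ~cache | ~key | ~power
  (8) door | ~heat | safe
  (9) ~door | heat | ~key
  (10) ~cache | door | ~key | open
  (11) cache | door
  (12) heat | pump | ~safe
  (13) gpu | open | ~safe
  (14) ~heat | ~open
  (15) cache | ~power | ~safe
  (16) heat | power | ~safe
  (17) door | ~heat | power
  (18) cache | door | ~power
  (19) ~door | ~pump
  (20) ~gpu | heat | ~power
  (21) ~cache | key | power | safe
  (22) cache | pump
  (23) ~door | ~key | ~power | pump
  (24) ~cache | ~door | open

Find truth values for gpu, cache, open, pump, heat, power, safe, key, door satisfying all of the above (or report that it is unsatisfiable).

UNSATISFIABLE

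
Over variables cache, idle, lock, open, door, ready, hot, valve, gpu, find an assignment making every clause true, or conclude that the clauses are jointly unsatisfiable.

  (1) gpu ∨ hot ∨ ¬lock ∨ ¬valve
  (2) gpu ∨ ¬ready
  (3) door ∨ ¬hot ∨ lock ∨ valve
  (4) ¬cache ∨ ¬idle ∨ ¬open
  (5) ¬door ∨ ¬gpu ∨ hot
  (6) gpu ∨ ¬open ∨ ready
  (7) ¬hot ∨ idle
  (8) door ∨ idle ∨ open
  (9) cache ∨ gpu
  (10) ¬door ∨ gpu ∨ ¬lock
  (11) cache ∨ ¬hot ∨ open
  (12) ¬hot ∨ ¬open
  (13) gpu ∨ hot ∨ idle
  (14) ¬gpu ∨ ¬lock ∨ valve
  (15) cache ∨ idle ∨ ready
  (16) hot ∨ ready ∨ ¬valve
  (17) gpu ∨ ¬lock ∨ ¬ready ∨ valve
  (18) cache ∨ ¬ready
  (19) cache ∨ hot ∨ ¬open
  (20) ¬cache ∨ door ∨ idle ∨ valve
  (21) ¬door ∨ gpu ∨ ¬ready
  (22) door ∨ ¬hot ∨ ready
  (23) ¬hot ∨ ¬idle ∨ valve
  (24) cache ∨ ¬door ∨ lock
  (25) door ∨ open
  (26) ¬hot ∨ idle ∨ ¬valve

cache = True; idle = False; lock = False; open = True; door = False; ready = True; hot = False; valve = True; gpu = True

Set cache = True.
Set idle = False.
  then (¬hot ∨ idle) forces hot = False.
  then (gpu ∨ hot ∨ idle) forces gpu = True.
  then (¬door ∨ ¬gpu ∨ hot) forces door = False.
  then (door ∨ idle ∨ open) forces open = True.
  then (¬cache ∨ door ∨ idle ∨ valve) forces valve = True.
  then (hot ∨ ready ∨ ¬valve) forces ready = True.
Set lock = False.
All clauses satisfied.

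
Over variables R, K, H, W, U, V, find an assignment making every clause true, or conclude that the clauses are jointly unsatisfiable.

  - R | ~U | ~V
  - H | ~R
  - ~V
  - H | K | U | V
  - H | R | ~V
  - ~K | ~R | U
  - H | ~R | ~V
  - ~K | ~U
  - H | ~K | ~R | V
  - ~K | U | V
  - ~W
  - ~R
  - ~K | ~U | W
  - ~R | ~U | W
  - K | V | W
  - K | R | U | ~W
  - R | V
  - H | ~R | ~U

Unsatisfiable

Case R = True:
  Clause (~R) is falsified — contradiction.
Case R = False:
  (~V) forces V = False.
  Clause (R | V) is falsified — contradiction.
Both cases fail, so the formula is unsatisfiable.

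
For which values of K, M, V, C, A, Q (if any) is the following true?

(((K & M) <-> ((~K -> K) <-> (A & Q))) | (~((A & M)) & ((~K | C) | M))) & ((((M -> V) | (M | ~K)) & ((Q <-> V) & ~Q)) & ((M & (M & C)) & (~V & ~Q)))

K: False, M: True, V: False, C: True, A: False, Q: False

  ((K & M) <-> ((~K -> K) <-> (A & Q))) | (~((A & M)) & ((~K | C) | M)) = True
    (K & M) <-> ((~K -> K) <-> (A & Q)) = False
      K & M = False
      (~K -> K) <-> (A & Q) = True
        ~K -> K = False
          ~K = True
        A & Q = False
    ~((A & M)) & ((~K | C) | M) = True
      ~((A & M)) = True
        A & M = False
      (~K | C) | M = True
        ~K | C = True
          ~K = True
  (((M -> V) | (M | ~K)) & ((Q <-> V) & ~Q)) & ((M & (M & C)) & (~V & ~Q)) = True
    ((M -> V) | (M | ~K)) & ((Q <-> V) & ~Q) = True
      (M -> V) | (M | ~K) = True
        M -> V = False
        M | ~K = True
          ~K = True
      (Q <-> V) & ~Q = True
        Q <-> V = True
        ~Q = True
    (M & (M & C)) & (~V & ~Q) = True
      M & (M & C) = True
        M & C = True
      ~V & ~Q = True
        ~V = True
        ~Q = True
Both conjuncts True, so the formula holds.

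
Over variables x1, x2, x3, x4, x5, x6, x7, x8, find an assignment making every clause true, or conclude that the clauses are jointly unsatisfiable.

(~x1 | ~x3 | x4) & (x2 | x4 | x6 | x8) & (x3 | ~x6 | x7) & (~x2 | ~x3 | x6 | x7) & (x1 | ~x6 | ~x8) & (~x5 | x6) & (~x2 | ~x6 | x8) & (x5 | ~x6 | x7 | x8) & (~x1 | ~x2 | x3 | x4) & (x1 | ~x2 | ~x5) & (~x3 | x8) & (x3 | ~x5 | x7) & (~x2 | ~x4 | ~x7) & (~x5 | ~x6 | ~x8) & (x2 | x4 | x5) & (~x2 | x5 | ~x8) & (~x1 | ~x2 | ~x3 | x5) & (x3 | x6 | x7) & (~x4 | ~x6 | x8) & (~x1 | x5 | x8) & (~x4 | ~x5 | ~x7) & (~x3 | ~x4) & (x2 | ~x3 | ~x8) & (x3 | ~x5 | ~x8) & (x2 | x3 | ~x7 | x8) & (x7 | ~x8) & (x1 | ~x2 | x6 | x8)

x1: False, x2: False, x3: False, x4: True, x5: False, x6: False, x7: True, x8: True

Set x1 = False.
Try x2 = True:
  (x1 | ~x2 | ~x5) forces x5 = False.
  (~x2 | x5 | ~x8) forces x8 = False.
  (~x2 | ~x6 | x8) forces x6 = False.
  clause (x1 | ~x2 | x6 | x8) is falsified — backtrack.
So x2 = False.
Set x3 = False.
Set x4 = True.
Try x5 = True:
  (~x5 | x6) forces x6 = True.
  (x3 | ~x6 | x7) forces x7 = True.
  clause (~x4 | ~x5 | ~x7) is falsified — backtrack.
So x5 = False.
Set x6 = False.
  then (x3 | x6 | x7) forces x7 = True.
  then (x2 | x3 | ~x7 | x8) forces x8 = True.
All clauses satisfied.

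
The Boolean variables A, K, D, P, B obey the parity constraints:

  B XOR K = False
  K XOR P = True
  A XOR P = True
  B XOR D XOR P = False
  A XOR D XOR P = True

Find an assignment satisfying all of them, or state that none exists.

Adding constraints 1, 2, 3, 4, 5 mod 2: every variable appears an even number of times on the left, so the left side is 0.
But the right sides sum to 1 (mod 2). 0 ≠ 1 — the system is inconsistent.

Unsatisfiable — no assignment works.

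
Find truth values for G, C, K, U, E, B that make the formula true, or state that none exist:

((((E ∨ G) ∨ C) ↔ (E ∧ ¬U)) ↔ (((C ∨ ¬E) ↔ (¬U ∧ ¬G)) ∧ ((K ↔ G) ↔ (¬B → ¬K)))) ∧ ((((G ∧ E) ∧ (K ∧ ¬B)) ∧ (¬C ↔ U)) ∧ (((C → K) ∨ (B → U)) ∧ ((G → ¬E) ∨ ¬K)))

Case K = True: the formula simplifies to ((((E ∨ G) ∨ C) ↔ (E ∧ ¬U)) ↔ (((C ∨ ¬E) ↔ (¬U ∧ ¬G)) ∧ (G ↔ B))) ∧ ((((G ∧ E) ∧ ¬B) ∧ (¬C ↔ U)) ∧ (G → ¬E)).
  G = True: simplifies to ((E ∧ ¬U) ↔ (¬((C ∨ ¬E)) ∧ B)) ∧ (((E ∧ ¬B) ∧ (¬C ↔ U)) ∧ ¬E).
    E = True: the conjunct ¬E is False.
    E = False: the conjunct E is False.
  G = False: the conjunct G is False.
Case K = False: the conjunct K is False.
Both cases fail — unsatisfiable.

Unsatisfiable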